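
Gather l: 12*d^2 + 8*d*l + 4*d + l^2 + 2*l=12*d^2 + 4*d + l^2 + l*(8*d + 2)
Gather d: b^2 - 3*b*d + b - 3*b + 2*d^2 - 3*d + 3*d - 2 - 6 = b^2 - 3*b*d - 2*b + 2*d^2 - 8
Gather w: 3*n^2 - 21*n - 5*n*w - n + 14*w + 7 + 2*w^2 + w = 3*n^2 - 22*n + 2*w^2 + w*(15 - 5*n) + 7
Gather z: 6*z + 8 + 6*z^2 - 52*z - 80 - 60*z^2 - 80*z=-54*z^2 - 126*z - 72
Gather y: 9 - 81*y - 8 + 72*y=1 - 9*y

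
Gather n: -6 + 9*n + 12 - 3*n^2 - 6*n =-3*n^2 + 3*n + 6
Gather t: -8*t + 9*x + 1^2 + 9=-8*t + 9*x + 10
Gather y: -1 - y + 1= -y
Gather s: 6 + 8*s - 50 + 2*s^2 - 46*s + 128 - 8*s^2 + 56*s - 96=-6*s^2 + 18*s - 12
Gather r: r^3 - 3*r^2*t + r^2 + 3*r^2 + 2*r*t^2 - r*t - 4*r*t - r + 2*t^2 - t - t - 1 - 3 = r^3 + r^2*(4 - 3*t) + r*(2*t^2 - 5*t - 1) + 2*t^2 - 2*t - 4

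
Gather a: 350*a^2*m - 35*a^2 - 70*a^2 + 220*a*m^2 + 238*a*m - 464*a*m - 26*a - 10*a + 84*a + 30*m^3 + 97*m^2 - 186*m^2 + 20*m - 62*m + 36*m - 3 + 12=a^2*(350*m - 105) + a*(220*m^2 - 226*m + 48) + 30*m^3 - 89*m^2 - 6*m + 9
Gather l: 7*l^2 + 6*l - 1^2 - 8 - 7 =7*l^2 + 6*l - 16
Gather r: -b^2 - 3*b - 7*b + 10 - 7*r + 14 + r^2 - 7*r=-b^2 - 10*b + r^2 - 14*r + 24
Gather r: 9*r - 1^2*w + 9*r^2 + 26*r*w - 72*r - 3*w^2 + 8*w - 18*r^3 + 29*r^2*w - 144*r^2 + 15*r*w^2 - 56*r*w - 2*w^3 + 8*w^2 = -18*r^3 + r^2*(29*w - 135) + r*(15*w^2 - 30*w - 63) - 2*w^3 + 5*w^2 + 7*w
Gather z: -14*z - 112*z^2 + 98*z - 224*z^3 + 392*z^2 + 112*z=-224*z^3 + 280*z^2 + 196*z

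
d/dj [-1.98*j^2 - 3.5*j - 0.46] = -3.96*j - 3.5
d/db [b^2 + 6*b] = 2*b + 6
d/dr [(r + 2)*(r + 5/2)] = 2*r + 9/2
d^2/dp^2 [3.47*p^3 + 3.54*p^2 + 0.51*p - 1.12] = 20.82*p + 7.08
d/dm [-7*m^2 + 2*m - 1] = 2 - 14*m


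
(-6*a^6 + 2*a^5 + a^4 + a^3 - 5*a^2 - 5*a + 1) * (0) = 0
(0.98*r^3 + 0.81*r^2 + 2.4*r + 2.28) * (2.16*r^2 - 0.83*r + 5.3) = 2.1168*r^5 + 0.9362*r^4 + 9.7057*r^3 + 7.2258*r^2 + 10.8276*r + 12.084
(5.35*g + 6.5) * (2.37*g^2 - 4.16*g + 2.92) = 12.6795*g^3 - 6.851*g^2 - 11.418*g + 18.98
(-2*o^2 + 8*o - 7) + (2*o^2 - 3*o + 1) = 5*o - 6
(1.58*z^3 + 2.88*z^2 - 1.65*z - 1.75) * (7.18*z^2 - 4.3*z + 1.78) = 11.3444*z^5 + 13.8844*z^4 - 21.4186*z^3 - 0.343599999999999*z^2 + 4.588*z - 3.115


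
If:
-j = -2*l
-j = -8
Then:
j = 8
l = 4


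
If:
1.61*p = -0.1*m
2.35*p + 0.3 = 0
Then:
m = 2.06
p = -0.13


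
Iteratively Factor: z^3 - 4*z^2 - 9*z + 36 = (z + 3)*(z^2 - 7*z + 12) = (z - 3)*(z + 3)*(z - 4)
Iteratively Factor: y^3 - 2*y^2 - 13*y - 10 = (y + 1)*(y^2 - 3*y - 10) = (y - 5)*(y + 1)*(y + 2)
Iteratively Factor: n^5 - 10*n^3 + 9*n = (n)*(n^4 - 10*n^2 + 9) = n*(n + 3)*(n^3 - 3*n^2 - n + 3) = n*(n + 1)*(n + 3)*(n^2 - 4*n + 3) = n*(n - 1)*(n + 1)*(n + 3)*(n - 3)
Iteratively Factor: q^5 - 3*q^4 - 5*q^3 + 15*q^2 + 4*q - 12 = (q + 2)*(q^4 - 5*q^3 + 5*q^2 + 5*q - 6) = (q - 1)*(q + 2)*(q^3 - 4*q^2 + q + 6) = (q - 1)*(q + 1)*(q + 2)*(q^2 - 5*q + 6) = (q - 3)*(q - 1)*(q + 1)*(q + 2)*(q - 2)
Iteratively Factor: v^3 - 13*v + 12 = (v - 1)*(v^2 + v - 12) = (v - 1)*(v + 4)*(v - 3)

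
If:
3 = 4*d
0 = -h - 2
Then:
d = 3/4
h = -2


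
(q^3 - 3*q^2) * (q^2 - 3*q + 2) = q^5 - 6*q^4 + 11*q^3 - 6*q^2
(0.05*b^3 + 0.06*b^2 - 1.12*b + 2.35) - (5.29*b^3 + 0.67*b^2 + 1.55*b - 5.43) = -5.24*b^3 - 0.61*b^2 - 2.67*b + 7.78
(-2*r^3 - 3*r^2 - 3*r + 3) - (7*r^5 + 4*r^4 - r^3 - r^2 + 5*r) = -7*r^5 - 4*r^4 - r^3 - 2*r^2 - 8*r + 3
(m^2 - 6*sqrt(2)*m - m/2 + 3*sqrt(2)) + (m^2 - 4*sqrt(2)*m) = 2*m^2 - 10*sqrt(2)*m - m/2 + 3*sqrt(2)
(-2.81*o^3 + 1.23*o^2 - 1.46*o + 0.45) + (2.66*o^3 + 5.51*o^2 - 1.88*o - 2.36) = -0.15*o^3 + 6.74*o^2 - 3.34*o - 1.91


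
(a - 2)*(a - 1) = a^2 - 3*a + 2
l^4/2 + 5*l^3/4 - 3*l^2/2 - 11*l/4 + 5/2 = (l/2 + 1)*(l - 1)^2*(l + 5/2)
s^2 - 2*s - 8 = (s - 4)*(s + 2)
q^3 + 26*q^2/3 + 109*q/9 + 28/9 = (q + 1/3)*(q + 4/3)*(q + 7)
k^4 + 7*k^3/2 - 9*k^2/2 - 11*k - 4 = (k - 2)*(k + 1/2)*(k + 1)*(k + 4)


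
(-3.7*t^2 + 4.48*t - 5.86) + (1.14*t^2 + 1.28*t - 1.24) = -2.56*t^2 + 5.76*t - 7.1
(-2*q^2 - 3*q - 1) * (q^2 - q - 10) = -2*q^4 - q^3 + 22*q^2 + 31*q + 10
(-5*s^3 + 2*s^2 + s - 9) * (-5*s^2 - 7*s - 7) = 25*s^5 + 25*s^4 + 16*s^3 + 24*s^2 + 56*s + 63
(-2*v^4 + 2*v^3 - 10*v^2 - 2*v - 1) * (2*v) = -4*v^5 + 4*v^4 - 20*v^3 - 4*v^2 - 2*v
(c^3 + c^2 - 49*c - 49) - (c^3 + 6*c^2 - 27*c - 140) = -5*c^2 - 22*c + 91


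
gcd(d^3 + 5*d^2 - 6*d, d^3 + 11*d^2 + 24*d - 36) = d^2 + 5*d - 6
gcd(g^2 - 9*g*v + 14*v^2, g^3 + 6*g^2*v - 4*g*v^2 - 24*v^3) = -g + 2*v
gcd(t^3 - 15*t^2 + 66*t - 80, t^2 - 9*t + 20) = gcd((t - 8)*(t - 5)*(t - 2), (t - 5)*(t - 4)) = t - 5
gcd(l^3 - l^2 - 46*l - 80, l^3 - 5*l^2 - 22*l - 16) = l^2 - 6*l - 16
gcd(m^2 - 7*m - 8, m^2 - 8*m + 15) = 1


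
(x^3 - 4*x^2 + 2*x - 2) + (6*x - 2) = x^3 - 4*x^2 + 8*x - 4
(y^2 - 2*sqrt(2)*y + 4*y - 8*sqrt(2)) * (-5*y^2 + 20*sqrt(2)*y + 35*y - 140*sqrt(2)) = -5*y^4 + 15*y^3 + 30*sqrt(2)*y^3 - 90*sqrt(2)*y^2 + 60*y^2 - 840*sqrt(2)*y + 240*y + 2240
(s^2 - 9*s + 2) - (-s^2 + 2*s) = 2*s^2 - 11*s + 2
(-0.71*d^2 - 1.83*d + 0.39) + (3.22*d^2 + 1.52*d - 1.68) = 2.51*d^2 - 0.31*d - 1.29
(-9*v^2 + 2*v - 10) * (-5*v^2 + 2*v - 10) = 45*v^4 - 28*v^3 + 144*v^2 - 40*v + 100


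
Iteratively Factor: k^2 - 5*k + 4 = (k - 1)*(k - 4)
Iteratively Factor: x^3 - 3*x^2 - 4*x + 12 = (x + 2)*(x^2 - 5*x + 6) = (x - 2)*(x + 2)*(x - 3)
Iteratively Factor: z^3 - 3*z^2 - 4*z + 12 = (z - 3)*(z^2 - 4) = (z - 3)*(z + 2)*(z - 2)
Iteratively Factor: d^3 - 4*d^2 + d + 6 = (d + 1)*(d^2 - 5*d + 6) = (d - 2)*(d + 1)*(d - 3)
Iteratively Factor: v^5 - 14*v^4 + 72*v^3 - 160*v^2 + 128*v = (v - 4)*(v^4 - 10*v^3 + 32*v^2 - 32*v) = (v - 4)^2*(v^3 - 6*v^2 + 8*v) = (v - 4)^3*(v^2 - 2*v) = v*(v - 4)^3*(v - 2)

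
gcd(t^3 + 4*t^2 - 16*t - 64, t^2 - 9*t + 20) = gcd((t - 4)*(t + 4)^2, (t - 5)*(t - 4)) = t - 4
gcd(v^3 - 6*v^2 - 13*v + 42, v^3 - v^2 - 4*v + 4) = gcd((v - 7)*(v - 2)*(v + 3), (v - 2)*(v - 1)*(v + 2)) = v - 2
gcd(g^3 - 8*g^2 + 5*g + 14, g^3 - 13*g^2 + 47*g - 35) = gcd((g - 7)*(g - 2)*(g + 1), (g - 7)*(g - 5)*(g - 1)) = g - 7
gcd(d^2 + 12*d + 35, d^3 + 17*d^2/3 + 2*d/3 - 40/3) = d + 5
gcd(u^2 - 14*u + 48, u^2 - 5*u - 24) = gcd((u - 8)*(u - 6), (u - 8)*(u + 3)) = u - 8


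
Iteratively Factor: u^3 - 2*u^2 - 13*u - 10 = (u - 5)*(u^2 + 3*u + 2) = (u - 5)*(u + 1)*(u + 2)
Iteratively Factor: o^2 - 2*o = (o)*(o - 2)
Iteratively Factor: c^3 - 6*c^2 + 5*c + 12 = (c + 1)*(c^2 - 7*c + 12) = (c - 4)*(c + 1)*(c - 3)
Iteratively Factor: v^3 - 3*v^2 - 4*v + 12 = (v - 2)*(v^2 - v - 6) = (v - 2)*(v + 2)*(v - 3)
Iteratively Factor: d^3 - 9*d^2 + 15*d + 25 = (d - 5)*(d^2 - 4*d - 5) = (d - 5)^2*(d + 1)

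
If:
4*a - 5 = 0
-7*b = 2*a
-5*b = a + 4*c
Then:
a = 5/4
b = -5/14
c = 15/112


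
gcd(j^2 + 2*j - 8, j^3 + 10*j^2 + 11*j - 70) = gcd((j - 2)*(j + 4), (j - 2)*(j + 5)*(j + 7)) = j - 2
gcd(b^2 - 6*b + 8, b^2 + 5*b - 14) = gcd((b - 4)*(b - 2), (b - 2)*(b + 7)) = b - 2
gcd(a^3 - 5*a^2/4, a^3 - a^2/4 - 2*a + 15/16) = a - 5/4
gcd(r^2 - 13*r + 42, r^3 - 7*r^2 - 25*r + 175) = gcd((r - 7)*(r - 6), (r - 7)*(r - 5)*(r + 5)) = r - 7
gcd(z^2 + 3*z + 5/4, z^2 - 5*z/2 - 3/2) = z + 1/2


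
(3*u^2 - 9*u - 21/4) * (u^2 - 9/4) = 3*u^4 - 9*u^3 - 12*u^2 + 81*u/4 + 189/16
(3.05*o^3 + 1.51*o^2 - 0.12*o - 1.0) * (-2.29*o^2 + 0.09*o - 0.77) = -6.9845*o^5 - 3.1834*o^4 - 1.9378*o^3 + 1.1165*o^2 + 0.0024*o + 0.77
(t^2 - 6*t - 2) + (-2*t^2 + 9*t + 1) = -t^2 + 3*t - 1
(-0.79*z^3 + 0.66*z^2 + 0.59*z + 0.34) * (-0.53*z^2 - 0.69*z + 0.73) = 0.4187*z^5 + 0.1953*z^4 - 1.3448*z^3 - 0.1055*z^2 + 0.1961*z + 0.2482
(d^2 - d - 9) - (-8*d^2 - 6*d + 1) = 9*d^2 + 5*d - 10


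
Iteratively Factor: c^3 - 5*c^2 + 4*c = (c - 4)*(c^2 - c) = (c - 4)*(c - 1)*(c)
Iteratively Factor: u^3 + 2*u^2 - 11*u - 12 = (u + 1)*(u^2 + u - 12) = (u + 1)*(u + 4)*(u - 3)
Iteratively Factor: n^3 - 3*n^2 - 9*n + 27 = (n - 3)*(n^2 - 9) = (n - 3)^2*(n + 3)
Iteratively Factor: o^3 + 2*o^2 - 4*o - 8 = (o + 2)*(o^2 - 4) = (o + 2)^2*(o - 2)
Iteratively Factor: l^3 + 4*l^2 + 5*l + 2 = (l + 1)*(l^2 + 3*l + 2) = (l + 1)^2*(l + 2)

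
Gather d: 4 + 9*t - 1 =9*t + 3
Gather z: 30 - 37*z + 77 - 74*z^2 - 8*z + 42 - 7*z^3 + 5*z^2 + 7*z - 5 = -7*z^3 - 69*z^2 - 38*z + 144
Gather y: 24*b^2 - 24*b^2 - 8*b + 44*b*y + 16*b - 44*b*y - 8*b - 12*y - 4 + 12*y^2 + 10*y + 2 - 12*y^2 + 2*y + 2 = 0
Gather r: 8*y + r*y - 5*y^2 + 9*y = r*y - 5*y^2 + 17*y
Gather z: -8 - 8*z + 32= 24 - 8*z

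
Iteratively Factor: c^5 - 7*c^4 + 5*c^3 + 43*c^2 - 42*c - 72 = (c + 1)*(c^4 - 8*c^3 + 13*c^2 + 30*c - 72) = (c + 1)*(c + 2)*(c^3 - 10*c^2 + 33*c - 36) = (c - 3)*(c + 1)*(c + 2)*(c^2 - 7*c + 12) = (c - 3)^2*(c + 1)*(c + 2)*(c - 4)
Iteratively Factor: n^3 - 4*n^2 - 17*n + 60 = (n - 5)*(n^2 + n - 12) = (n - 5)*(n + 4)*(n - 3)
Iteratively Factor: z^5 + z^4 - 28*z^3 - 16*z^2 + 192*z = (z)*(z^4 + z^3 - 28*z^2 - 16*z + 192) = z*(z - 4)*(z^3 + 5*z^2 - 8*z - 48) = z*(z - 4)*(z - 3)*(z^2 + 8*z + 16) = z*(z - 4)*(z - 3)*(z + 4)*(z + 4)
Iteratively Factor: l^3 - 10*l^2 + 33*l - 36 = (l - 3)*(l^2 - 7*l + 12) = (l - 4)*(l - 3)*(l - 3)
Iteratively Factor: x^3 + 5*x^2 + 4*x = (x + 1)*(x^2 + 4*x) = x*(x + 1)*(x + 4)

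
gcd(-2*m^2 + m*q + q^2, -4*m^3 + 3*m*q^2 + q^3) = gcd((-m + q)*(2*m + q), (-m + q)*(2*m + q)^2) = -2*m^2 + m*q + q^2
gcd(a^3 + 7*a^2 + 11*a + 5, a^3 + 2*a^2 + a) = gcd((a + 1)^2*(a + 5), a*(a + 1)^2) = a^2 + 2*a + 1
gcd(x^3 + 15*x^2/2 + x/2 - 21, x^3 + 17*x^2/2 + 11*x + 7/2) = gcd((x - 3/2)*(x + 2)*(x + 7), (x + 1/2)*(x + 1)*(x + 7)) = x + 7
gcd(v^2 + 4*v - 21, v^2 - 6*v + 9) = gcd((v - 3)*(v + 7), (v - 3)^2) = v - 3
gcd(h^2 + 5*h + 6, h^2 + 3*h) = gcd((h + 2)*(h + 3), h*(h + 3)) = h + 3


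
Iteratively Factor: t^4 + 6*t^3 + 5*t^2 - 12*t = (t)*(t^3 + 6*t^2 + 5*t - 12) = t*(t - 1)*(t^2 + 7*t + 12) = t*(t - 1)*(t + 4)*(t + 3)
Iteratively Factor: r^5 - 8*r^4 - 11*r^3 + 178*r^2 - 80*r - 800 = (r - 4)*(r^4 - 4*r^3 - 27*r^2 + 70*r + 200) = (r - 5)*(r - 4)*(r^3 + r^2 - 22*r - 40) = (r - 5)*(r - 4)*(r + 2)*(r^2 - r - 20) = (r - 5)^2*(r - 4)*(r + 2)*(r + 4)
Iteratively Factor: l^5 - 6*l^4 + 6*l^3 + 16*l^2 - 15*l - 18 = (l - 2)*(l^4 - 4*l^3 - 2*l^2 + 12*l + 9) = (l - 2)*(l + 1)*(l^3 - 5*l^2 + 3*l + 9) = (l - 2)*(l + 1)^2*(l^2 - 6*l + 9) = (l - 3)*(l - 2)*(l + 1)^2*(l - 3)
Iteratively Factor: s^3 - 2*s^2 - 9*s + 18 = (s - 2)*(s^2 - 9) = (s - 3)*(s - 2)*(s + 3)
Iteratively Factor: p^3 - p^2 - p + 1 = (p - 1)*(p^2 - 1) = (p - 1)^2*(p + 1)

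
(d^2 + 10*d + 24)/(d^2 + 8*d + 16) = (d + 6)/(d + 4)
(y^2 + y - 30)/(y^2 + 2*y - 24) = (y - 5)/(y - 4)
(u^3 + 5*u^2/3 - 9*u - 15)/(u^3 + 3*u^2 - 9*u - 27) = (u + 5/3)/(u + 3)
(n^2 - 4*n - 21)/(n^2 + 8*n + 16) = (n^2 - 4*n - 21)/(n^2 + 8*n + 16)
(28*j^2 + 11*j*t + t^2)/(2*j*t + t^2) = (28*j^2 + 11*j*t + t^2)/(t*(2*j + t))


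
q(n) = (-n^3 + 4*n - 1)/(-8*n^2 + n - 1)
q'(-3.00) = 0.18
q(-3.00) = -0.18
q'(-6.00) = 0.14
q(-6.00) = -0.65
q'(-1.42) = 0.37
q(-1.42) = 0.21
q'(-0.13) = -0.20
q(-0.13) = 1.20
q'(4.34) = 0.15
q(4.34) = 0.44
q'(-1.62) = 0.32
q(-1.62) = 0.14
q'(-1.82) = 0.28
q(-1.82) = 0.08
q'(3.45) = 0.16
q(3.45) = 0.30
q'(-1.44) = 0.37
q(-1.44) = 0.20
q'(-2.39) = 0.22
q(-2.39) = -0.06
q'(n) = (4 - 3*n^2)/(-8*n^2 + n - 1) + (16*n - 1)*(-n^3 + 4*n - 1)/(-8*n^2 + n - 1)^2 = (-(16*n - 1)*(n^3 - 4*n + 1) + (3*n^2 - 4)*(8*n^2 - n + 1))/(8*n^2 - n + 1)^2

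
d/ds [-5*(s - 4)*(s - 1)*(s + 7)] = -15*s^2 - 20*s + 155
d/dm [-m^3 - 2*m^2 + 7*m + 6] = -3*m^2 - 4*m + 7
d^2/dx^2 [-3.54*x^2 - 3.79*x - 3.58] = -7.08000000000000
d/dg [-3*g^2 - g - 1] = -6*g - 1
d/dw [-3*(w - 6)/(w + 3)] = -27/(w + 3)^2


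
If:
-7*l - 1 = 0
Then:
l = -1/7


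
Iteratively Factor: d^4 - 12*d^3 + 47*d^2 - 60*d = (d - 5)*(d^3 - 7*d^2 + 12*d) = (d - 5)*(d - 4)*(d^2 - 3*d) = d*(d - 5)*(d - 4)*(d - 3)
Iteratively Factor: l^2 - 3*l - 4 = (l - 4)*(l + 1)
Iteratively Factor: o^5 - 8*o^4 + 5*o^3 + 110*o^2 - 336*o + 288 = (o + 4)*(o^4 - 12*o^3 + 53*o^2 - 102*o + 72) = (o - 4)*(o + 4)*(o^3 - 8*o^2 + 21*o - 18) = (o - 4)*(o - 2)*(o + 4)*(o^2 - 6*o + 9) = (o - 4)*(o - 3)*(o - 2)*(o + 4)*(o - 3)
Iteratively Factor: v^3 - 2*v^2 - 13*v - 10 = (v + 1)*(v^2 - 3*v - 10) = (v - 5)*(v + 1)*(v + 2)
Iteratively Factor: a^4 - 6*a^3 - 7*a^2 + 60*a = (a + 3)*(a^3 - 9*a^2 + 20*a) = a*(a + 3)*(a^2 - 9*a + 20) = a*(a - 5)*(a + 3)*(a - 4)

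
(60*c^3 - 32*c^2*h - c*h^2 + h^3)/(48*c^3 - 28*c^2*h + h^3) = (5*c - h)/(4*c - h)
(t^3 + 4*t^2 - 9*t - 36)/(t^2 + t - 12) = t + 3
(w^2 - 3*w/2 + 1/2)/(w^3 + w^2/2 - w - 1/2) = (2*w - 1)/(2*w^2 + 3*w + 1)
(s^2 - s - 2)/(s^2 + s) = (s - 2)/s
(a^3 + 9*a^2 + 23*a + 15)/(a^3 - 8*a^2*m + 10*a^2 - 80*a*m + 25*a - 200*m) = (a^2 + 4*a + 3)/(a^2 - 8*a*m + 5*a - 40*m)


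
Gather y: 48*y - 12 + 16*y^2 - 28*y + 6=16*y^2 + 20*y - 6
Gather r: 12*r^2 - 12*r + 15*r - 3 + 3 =12*r^2 + 3*r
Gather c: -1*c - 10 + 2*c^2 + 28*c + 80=2*c^2 + 27*c + 70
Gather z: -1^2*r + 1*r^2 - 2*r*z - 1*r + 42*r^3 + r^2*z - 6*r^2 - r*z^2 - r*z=42*r^3 - 5*r^2 - r*z^2 - 2*r + z*(r^2 - 3*r)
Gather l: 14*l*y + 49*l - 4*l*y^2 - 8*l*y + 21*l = l*(-4*y^2 + 6*y + 70)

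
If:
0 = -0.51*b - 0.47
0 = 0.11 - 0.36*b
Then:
No Solution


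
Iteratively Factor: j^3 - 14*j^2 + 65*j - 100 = (j - 4)*(j^2 - 10*j + 25) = (j - 5)*(j - 4)*(j - 5)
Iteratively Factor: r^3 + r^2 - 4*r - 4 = (r + 1)*(r^2 - 4) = (r + 1)*(r + 2)*(r - 2)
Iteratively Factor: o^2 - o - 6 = (o + 2)*(o - 3)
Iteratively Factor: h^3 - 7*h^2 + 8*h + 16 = (h - 4)*(h^2 - 3*h - 4) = (h - 4)^2*(h + 1)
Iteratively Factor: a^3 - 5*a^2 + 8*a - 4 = (a - 1)*(a^2 - 4*a + 4) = (a - 2)*(a - 1)*(a - 2)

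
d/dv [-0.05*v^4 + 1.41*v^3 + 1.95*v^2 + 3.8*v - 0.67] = -0.2*v^3 + 4.23*v^2 + 3.9*v + 3.8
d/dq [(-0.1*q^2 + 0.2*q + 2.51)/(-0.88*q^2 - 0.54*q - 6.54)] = (0.23*q^2 + 5.7256*q + 0.0473999999999999)/(0.7744*q^4 + 0.9504*q^3 + 11.802*q^2 + 7.0632*q + 42.7716)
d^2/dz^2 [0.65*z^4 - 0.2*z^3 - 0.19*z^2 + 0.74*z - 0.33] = 7.8*z^2 - 1.2*z - 0.38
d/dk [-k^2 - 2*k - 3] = -2*k - 2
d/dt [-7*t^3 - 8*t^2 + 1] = t*(-21*t - 16)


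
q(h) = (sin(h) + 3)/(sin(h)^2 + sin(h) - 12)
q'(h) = (-2*sin(h)*cos(h) - cos(h))*(sin(h) + 3)/(sin(h)^2 + sin(h) - 12)^2 + cos(h)/(sin(h)^2 + sin(h) - 12) = (-6*sin(h) + cos(h)^2 - 16)*cos(h)/(sin(h)^2 + sin(h) - 12)^2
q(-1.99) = -0.17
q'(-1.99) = 0.03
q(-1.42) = -0.17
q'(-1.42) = -0.01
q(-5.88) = -0.30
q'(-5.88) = -0.12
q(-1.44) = -0.17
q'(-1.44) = -0.01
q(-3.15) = -0.25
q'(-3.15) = 0.10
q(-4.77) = -0.40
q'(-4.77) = -0.01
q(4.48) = -0.17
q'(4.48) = 0.02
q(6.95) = -0.33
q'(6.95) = -0.12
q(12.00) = -0.20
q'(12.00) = -0.07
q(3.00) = -0.27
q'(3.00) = 0.11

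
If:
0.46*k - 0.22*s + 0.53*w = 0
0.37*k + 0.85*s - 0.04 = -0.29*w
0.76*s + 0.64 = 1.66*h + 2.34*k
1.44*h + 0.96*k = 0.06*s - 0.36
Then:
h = -0.80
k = 0.82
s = -0.06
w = -0.74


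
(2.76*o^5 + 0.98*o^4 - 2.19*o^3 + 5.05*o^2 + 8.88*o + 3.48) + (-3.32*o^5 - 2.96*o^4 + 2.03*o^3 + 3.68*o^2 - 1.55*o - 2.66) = -0.56*o^5 - 1.98*o^4 - 0.16*o^3 + 8.73*o^2 + 7.33*o + 0.82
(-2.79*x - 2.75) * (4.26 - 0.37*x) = 1.0323*x^2 - 10.8679*x - 11.715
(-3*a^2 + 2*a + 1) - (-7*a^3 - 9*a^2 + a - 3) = 7*a^3 + 6*a^2 + a + 4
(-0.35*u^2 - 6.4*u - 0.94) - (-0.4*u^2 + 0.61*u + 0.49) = 0.05*u^2 - 7.01*u - 1.43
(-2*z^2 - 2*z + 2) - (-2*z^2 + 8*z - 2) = 4 - 10*z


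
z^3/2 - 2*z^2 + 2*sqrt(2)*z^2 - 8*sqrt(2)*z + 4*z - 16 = (z/2 + sqrt(2))*(z - 4)*(z + 2*sqrt(2))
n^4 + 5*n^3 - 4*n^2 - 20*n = n*(n - 2)*(n + 2)*(n + 5)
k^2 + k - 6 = (k - 2)*(k + 3)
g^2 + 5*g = g*(g + 5)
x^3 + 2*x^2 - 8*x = x*(x - 2)*(x + 4)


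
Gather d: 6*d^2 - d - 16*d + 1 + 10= 6*d^2 - 17*d + 11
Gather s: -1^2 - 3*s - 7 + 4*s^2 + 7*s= 4*s^2 + 4*s - 8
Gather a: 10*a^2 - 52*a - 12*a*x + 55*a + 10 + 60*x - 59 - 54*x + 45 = 10*a^2 + a*(3 - 12*x) + 6*x - 4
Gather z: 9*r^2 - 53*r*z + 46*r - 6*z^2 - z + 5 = 9*r^2 + 46*r - 6*z^2 + z*(-53*r - 1) + 5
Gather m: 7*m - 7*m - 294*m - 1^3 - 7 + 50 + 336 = 378 - 294*m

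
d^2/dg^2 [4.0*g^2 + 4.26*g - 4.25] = 8.00000000000000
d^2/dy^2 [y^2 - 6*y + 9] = 2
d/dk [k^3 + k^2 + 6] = k*(3*k + 2)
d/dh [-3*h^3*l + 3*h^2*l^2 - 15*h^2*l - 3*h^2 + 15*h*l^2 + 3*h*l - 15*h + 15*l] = -9*h^2*l + 6*h*l^2 - 30*h*l - 6*h + 15*l^2 + 3*l - 15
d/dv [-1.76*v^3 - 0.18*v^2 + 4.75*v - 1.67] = -5.28*v^2 - 0.36*v + 4.75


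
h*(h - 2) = h^2 - 2*h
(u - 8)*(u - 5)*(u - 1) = u^3 - 14*u^2 + 53*u - 40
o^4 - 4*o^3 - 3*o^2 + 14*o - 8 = (o - 4)*(o - 1)^2*(o + 2)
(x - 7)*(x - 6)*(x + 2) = x^3 - 11*x^2 + 16*x + 84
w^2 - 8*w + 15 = (w - 5)*(w - 3)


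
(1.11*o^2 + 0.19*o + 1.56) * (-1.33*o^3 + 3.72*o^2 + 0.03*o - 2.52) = -1.4763*o^5 + 3.8765*o^4 - 1.3347*o^3 + 3.0117*o^2 - 0.432*o - 3.9312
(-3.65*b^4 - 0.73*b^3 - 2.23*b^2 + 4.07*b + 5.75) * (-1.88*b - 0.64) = 6.862*b^5 + 3.7084*b^4 + 4.6596*b^3 - 6.2244*b^2 - 13.4148*b - 3.68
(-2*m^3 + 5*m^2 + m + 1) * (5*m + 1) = -10*m^4 + 23*m^3 + 10*m^2 + 6*m + 1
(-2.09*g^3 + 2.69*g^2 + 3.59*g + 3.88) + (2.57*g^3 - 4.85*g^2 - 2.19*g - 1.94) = 0.48*g^3 - 2.16*g^2 + 1.4*g + 1.94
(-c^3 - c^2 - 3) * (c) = -c^4 - c^3 - 3*c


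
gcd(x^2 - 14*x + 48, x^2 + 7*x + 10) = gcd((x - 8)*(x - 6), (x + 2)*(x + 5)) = 1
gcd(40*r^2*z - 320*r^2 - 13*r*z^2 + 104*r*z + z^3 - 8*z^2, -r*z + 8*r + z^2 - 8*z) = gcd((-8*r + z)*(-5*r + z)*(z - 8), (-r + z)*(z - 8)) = z - 8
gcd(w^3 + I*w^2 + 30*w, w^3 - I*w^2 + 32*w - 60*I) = w^2 + I*w + 30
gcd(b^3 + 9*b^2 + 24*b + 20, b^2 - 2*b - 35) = b + 5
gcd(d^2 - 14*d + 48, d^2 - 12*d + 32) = d - 8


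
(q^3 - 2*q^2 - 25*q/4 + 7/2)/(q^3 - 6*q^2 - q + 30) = (q^2 - 4*q + 7/4)/(q^2 - 8*q + 15)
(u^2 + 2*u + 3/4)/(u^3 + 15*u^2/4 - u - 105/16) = 4*(2*u + 1)/(8*u^2 + 18*u - 35)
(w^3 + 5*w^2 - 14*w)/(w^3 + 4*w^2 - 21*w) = (w - 2)/(w - 3)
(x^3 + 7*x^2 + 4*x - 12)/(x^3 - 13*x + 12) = (x^2 + 8*x + 12)/(x^2 + x - 12)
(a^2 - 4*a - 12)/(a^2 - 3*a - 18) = (a + 2)/(a + 3)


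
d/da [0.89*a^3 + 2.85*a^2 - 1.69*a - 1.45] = 2.67*a^2 + 5.7*a - 1.69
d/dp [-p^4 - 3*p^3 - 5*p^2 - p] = -4*p^3 - 9*p^2 - 10*p - 1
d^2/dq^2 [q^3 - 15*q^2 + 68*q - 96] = 6*q - 30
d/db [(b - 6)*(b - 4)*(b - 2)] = 3*b^2 - 24*b + 44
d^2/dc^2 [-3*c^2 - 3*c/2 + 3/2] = -6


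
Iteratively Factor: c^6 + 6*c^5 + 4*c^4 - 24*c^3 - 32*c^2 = (c + 2)*(c^5 + 4*c^4 - 4*c^3 - 16*c^2) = c*(c + 2)*(c^4 + 4*c^3 - 4*c^2 - 16*c) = c^2*(c + 2)*(c^3 + 4*c^2 - 4*c - 16) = c^2*(c + 2)^2*(c^2 + 2*c - 8) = c^2*(c - 2)*(c + 2)^2*(c + 4)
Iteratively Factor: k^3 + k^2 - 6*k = (k - 2)*(k^2 + 3*k) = k*(k - 2)*(k + 3)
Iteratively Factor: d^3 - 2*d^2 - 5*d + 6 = (d - 3)*(d^2 + d - 2) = (d - 3)*(d + 2)*(d - 1)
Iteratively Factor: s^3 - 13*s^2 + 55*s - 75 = (s - 3)*(s^2 - 10*s + 25) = (s - 5)*(s - 3)*(s - 5)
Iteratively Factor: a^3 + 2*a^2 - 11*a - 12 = (a - 3)*(a^2 + 5*a + 4) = (a - 3)*(a + 4)*(a + 1)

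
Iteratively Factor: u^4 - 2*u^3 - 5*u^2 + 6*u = (u)*(u^3 - 2*u^2 - 5*u + 6) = u*(u - 1)*(u^2 - u - 6) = u*(u - 3)*(u - 1)*(u + 2)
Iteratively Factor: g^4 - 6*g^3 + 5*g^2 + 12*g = (g)*(g^3 - 6*g^2 + 5*g + 12) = g*(g + 1)*(g^2 - 7*g + 12) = g*(g - 3)*(g + 1)*(g - 4)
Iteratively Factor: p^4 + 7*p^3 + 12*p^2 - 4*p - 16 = (p + 2)*(p^3 + 5*p^2 + 2*p - 8) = (p + 2)^2*(p^2 + 3*p - 4) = (p + 2)^2*(p + 4)*(p - 1)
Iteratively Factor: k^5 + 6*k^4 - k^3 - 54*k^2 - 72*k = (k)*(k^4 + 6*k^3 - k^2 - 54*k - 72) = k*(k + 3)*(k^3 + 3*k^2 - 10*k - 24) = k*(k + 2)*(k + 3)*(k^2 + k - 12) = k*(k - 3)*(k + 2)*(k + 3)*(k + 4)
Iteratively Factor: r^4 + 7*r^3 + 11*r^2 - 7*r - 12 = (r + 1)*(r^3 + 6*r^2 + 5*r - 12) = (r - 1)*(r + 1)*(r^2 + 7*r + 12) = (r - 1)*(r + 1)*(r + 3)*(r + 4)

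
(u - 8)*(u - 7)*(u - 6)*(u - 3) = u^4 - 24*u^3 + 209*u^2 - 774*u + 1008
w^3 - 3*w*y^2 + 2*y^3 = (w - y)^2*(w + 2*y)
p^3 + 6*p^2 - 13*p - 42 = (p - 3)*(p + 2)*(p + 7)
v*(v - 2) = v^2 - 2*v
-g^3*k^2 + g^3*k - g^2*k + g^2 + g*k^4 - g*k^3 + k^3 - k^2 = (-g + k)*(g + k)*(k - 1)*(g*k + 1)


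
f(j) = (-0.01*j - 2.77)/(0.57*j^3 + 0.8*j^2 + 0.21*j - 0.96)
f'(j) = (-0.01*j - 2.77)*(-1.71*j^2 - 1.6*j - 0.21)/(0.57*j^3 + 0.8*j^2 + 0.21*j - 0.96)^2 - 0.01/(0.57*j^3 + 0.8*j^2 + 0.21*j - 0.96) = (0.0114*j^3 + 4.7447*j^2 + 4.432*j + 0.5913)/(0.3249*j^6 + 0.912*j^5 + 0.8794*j^4 - 0.7584*j^3 - 1.4919*j^2 - 0.4032*j + 0.9216)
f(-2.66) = 0.42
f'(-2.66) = 0.51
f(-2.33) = 0.64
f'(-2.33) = 0.85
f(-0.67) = 3.03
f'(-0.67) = -0.30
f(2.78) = -0.15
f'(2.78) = 0.15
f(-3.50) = 0.17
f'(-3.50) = 0.16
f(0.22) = 3.19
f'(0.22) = 2.38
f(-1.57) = 1.81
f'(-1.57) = 2.28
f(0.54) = 5.30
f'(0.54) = 15.94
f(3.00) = -0.13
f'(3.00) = 0.11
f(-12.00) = 0.00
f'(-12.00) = 0.00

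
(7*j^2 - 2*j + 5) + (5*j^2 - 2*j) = 12*j^2 - 4*j + 5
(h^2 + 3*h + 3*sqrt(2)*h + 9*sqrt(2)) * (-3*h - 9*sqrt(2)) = -3*h^3 - 18*sqrt(2)*h^2 - 9*h^2 - 54*sqrt(2)*h - 54*h - 162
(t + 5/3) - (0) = t + 5/3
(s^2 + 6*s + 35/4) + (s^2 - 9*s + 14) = 2*s^2 - 3*s + 91/4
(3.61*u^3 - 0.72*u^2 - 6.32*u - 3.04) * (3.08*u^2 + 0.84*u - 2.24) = 11.1188*u^5 + 0.8148*u^4 - 28.1568*u^3 - 13.0592*u^2 + 11.6032*u + 6.8096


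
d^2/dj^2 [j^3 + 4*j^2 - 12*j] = 6*j + 8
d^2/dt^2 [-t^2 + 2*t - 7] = -2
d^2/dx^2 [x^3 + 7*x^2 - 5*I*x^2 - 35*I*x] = 6*x + 14 - 10*I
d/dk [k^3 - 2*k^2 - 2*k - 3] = 3*k^2 - 4*k - 2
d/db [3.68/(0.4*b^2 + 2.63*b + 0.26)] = (-2.944*b - 9.6784)/(0.4*b^2 + 2.63*b + 0.26)^2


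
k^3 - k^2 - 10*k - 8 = (k - 4)*(k + 1)*(k + 2)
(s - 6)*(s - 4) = s^2 - 10*s + 24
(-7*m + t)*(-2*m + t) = 14*m^2 - 9*m*t + t^2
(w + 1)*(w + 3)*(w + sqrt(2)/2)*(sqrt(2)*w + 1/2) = sqrt(2)*w^4 + 3*w^3/2 + 4*sqrt(2)*w^3 + 13*sqrt(2)*w^2/4 + 6*w^2 + sqrt(2)*w + 9*w/2 + 3*sqrt(2)/4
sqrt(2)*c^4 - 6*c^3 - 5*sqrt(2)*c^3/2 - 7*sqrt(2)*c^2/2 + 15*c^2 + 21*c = c*(c - 7/2)*(c - 3*sqrt(2))*(sqrt(2)*c + sqrt(2))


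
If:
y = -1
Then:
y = -1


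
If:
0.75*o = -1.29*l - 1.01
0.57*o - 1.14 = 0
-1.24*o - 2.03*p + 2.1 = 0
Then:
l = -1.95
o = 2.00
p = -0.19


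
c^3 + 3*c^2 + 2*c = c*(c + 1)*(c + 2)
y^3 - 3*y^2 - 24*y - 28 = (y - 7)*(y + 2)^2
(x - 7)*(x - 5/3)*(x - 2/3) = x^3 - 28*x^2/3 + 157*x/9 - 70/9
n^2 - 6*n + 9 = (n - 3)^2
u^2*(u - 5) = u^3 - 5*u^2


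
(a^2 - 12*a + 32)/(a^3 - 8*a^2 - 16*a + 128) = 1/(a + 4)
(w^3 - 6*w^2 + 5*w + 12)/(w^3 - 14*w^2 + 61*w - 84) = (w + 1)/(w - 7)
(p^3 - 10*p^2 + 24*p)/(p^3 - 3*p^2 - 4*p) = (p - 6)/(p + 1)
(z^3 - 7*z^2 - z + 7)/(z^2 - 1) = z - 7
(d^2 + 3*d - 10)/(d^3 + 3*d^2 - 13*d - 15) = (d - 2)/(d^2 - 2*d - 3)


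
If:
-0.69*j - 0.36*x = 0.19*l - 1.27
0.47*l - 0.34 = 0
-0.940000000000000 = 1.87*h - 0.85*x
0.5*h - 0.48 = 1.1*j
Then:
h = 0.94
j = -0.01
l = 0.72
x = 3.17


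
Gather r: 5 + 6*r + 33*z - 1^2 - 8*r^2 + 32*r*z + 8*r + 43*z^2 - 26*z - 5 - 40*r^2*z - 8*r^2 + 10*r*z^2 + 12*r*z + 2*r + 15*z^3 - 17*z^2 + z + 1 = r^2*(-40*z - 16) + r*(10*z^2 + 44*z + 16) + 15*z^3 + 26*z^2 + 8*z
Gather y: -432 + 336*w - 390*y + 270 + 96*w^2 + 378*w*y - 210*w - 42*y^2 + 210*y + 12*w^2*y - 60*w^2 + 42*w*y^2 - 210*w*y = 36*w^2 + 126*w + y^2*(42*w - 42) + y*(12*w^2 + 168*w - 180) - 162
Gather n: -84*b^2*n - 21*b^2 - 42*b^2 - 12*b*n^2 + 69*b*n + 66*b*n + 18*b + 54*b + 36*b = -63*b^2 - 12*b*n^2 + 108*b + n*(-84*b^2 + 135*b)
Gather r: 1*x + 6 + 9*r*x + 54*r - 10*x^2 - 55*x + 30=r*(9*x + 54) - 10*x^2 - 54*x + 36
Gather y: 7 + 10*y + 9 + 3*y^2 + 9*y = 3*y^2 + 19*y + 16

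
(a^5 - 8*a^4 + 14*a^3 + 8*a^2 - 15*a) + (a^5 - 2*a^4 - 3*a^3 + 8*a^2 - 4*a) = 2*a^5 - 10*a^4 + 11*a^3 + 16*a^2 - 19*a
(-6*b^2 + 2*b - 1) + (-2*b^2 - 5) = -8*b^2 + 2*b - 6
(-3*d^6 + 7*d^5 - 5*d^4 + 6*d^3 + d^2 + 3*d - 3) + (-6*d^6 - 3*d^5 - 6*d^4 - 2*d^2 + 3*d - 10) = -9*d^6 + 4*d^5 - 11*d^4 + 6*d^3 - d^2 + 6*d - 13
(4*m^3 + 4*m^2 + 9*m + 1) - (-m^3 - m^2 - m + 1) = 5*m^3 + 5*m^2 + 10*m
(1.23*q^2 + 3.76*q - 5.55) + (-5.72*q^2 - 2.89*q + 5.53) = -4.49*q^2 + 0.87*q - 0.0199999999999996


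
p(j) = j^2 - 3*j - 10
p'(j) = 2*j - 3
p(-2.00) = 0.00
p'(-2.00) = -7.00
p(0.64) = -11.51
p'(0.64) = -1.72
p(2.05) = -11.95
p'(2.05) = 1.10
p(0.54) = -11.33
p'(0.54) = -1.92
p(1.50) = -12.25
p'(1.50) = 0.00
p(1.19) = -12.15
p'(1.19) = -0.62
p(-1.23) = -4.80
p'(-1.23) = -5.46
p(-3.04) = 8.36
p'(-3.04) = -9.08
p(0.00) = -10.00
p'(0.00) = -3.00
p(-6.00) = 44.00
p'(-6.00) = -15.00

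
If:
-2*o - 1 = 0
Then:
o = -1/2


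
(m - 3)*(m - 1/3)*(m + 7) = m^3 + 11*m^2/3 - 67*m/3 + 7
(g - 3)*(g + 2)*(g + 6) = g^3 + 5*g^2 - 12*g - 36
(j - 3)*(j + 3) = j^2 - 9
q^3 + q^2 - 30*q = q*(q - 5)*(q + 6)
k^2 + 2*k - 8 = (k - 2)*(k + 4)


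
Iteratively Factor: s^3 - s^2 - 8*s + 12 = (s + 3)*(s^2 - 4*s + 4) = (s - 2)*(s + 3)*(s - 2)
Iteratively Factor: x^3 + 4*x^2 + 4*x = (x)*(x^2 + 4*x + 4) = x*(x + 2)*(x + 2)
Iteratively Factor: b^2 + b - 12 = (b + 4)*(b - 3)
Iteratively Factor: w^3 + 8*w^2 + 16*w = (w + 4)*(w^2 + 4*w) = (w + 4)^2*(w)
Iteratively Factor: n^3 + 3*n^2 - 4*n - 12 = (n + 2)*(n^2 + n - 6) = (n - 2)*(n + 2)*(n + 3)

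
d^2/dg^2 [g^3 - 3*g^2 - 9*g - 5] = 6*g - 6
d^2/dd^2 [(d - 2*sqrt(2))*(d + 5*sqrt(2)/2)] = 2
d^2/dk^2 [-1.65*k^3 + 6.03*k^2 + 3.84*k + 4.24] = 12.06 - 9.9*k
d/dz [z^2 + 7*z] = 2*z + 7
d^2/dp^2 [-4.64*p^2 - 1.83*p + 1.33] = -9.28000000000000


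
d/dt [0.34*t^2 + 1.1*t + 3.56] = 0.68*t + 1.1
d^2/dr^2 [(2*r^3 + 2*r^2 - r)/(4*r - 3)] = 4*(16*r^3 - 36*r^2 + 27*r + 3)/(64*r^3 - 144*r^2 + 108*r - 27)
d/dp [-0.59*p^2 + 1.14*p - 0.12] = 1.14 - 1.18*p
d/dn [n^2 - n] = 2*n - 1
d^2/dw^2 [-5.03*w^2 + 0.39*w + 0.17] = -10.0600000000000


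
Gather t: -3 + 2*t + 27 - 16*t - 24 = -14*t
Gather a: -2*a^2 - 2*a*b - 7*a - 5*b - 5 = -2*a^2 + a*(-2*b - 7) - 5*b - 5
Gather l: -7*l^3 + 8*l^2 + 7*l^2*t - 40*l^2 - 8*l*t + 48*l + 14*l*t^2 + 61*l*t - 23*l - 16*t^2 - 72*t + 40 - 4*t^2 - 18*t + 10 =-7*l^3 + l^2*(7*t - 32) + l*(14*t^2 + 53*t + 25) - 20*t^2 - 90*t + 50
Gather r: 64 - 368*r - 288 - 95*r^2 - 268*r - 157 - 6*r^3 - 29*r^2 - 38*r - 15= -6*r^3 - 124*r^2 - 674*r - 396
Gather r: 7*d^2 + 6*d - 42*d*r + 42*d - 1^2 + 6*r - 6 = 7*d^2 + 48*d + r*(6 - 42*d) - 7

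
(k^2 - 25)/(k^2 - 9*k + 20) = (k + 5)/(k - 4)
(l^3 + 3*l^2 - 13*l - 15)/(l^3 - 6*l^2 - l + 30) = (l^2 + 6*l + 5)/(l^2 - 3*l - 10)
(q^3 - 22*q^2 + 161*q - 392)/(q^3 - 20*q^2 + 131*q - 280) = (q - 7)/(q - 5)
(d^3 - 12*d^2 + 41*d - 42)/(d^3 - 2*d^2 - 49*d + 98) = (d - 3)/(d + 7)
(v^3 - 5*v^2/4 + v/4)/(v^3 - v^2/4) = (v - 1)/v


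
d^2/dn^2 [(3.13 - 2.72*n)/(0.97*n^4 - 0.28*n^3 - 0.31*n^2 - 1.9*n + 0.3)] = (-30.710976*n^7 + 70.720372*n^6 - 21.875304*n^5 - 45.49107*n^4 - 0.525720000000007*n^3 - 1.876002*n^2 + 11.12118*n + 20.07998)/(0.912673*n^12 - 0.790356*n^11 - 0.646893*n^10 - 4.879906*n^9 + 4.149789*n^8 + 2.411496*n^7 + 9.015089*n^6 - 6.74133*n^5 - 2.05131*n^4 - 5.8744*n^3 + 3.1653*n^2 - 0.513*n + 0.027)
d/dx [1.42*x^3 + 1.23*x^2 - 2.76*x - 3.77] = 4.26*x^2 + 2.46*x - 2.76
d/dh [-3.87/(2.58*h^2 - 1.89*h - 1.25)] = (19.9692*h - 7.3143)/(-2.58*h^2 + 1.89*h + 1.25)^2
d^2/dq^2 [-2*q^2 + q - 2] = -4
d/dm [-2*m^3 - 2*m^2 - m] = -6*m^2 - 4*m - 1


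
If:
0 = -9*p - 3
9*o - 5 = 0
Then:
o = 5/9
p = -1/3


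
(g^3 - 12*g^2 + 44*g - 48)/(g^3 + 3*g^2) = (g^3 - 12*g^2 + 44*g - 48)/(g^2*(g + 3))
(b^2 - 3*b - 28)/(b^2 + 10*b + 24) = (b - 7)/(b + 6)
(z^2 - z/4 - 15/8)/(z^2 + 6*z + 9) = (z^2 - z/4 - 15/8)/(z^2 + 6*z + 9)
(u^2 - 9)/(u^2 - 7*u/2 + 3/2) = 2*(u + 3)/(2*u - 1)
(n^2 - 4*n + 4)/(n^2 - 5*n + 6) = (n - 2)/(n - 3)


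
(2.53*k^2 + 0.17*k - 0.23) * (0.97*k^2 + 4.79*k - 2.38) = 2.4541*k^4 + 12.2836*k^3 - 5.4302*k^2 - 1.5063*k + 0.5474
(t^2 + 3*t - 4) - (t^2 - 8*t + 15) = 11*t - 19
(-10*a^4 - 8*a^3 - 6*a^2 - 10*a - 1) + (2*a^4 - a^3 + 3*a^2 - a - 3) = -8*a^4 - 9*a^3 - 3*a^2 - 11*a - 4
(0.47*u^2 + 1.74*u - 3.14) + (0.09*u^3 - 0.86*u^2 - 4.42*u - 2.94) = 0.09*u^3 - 0.39*u^2 - 2.68*u - 6.08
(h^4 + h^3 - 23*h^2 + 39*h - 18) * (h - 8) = h^5 - 7*h^4 - 31*h^3 + 223*h^2 - 330*h + 144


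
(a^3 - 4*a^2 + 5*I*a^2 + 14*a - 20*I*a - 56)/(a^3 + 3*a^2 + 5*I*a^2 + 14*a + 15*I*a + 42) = (a - 4)/(a + 3)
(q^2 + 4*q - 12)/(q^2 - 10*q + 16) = (q + 6)/(q - 8)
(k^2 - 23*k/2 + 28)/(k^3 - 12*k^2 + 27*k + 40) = (k - 7/2)/(k^2 - 4*k - 5)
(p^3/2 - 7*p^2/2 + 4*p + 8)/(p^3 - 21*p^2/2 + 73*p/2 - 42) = (p^2 - 3*p - 4)/(2*p^2 - 13*p + 21)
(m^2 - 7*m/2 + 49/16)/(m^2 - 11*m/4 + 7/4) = (m - 7/4)/(m - 1)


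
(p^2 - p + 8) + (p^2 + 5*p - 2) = 2*p^2 + 4*p + 6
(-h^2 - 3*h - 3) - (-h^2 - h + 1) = -2*h - 4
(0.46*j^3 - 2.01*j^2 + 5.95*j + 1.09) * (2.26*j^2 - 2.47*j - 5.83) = 1.0396*j^5 - 5.6788*j^4 + 15.7299*j^3 - 0.514800000000003*j^2 - 37.3808*j - 6.3547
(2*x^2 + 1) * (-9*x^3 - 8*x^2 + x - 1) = -18*x^5 - 16*x^4 - 7*x^3 - 10*x^2 + x - 1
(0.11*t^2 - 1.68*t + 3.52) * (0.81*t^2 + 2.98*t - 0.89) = 0.0891*t^4 - 1.033*t^3 - 2.2531*t^2 + 11.9848*t - 3.1328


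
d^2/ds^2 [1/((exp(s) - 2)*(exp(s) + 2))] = 4*(exp(2*s) + 4)*exp(2*s)/(exp(6*s) - 12*exp(4*s) + 48*exp(2*s) - 64)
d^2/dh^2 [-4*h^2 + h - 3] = -8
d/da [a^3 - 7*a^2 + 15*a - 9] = 3*a^2 - 14*a + 15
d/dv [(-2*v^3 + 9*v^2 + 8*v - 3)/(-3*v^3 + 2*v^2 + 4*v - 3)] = (23*v^4 + 32*v^3 + 11*v^2 - 42*v - 12)/(9*v^6 - 12*v^5 - 20*v^4 + 34*v^3 + 4*v^2 - 24*v + 9)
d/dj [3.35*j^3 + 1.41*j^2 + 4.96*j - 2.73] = 10.05*j^2 + 2.82*j + 4.96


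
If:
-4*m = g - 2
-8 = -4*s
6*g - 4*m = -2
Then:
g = 0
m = 1/2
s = 2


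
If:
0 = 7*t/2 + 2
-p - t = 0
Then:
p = 4/7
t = -4/7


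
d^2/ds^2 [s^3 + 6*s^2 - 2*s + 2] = 6*s + 12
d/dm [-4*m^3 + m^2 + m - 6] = -12*m^2 + 2*m + 1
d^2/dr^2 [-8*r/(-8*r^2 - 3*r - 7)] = 16*(r*(16*r + 3)^2 - 3*(8*r + 1)*(8*r^2 + 3*r + 7))/(8*r^2 + 3*r + 7)^3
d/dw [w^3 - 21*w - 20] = 3*w^2 - 21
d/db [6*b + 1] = 6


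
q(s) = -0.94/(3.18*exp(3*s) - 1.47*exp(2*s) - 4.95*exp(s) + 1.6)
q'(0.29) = 4032.83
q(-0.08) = 0.55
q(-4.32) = -0.61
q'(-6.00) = 0.00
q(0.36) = -1.11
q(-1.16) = -537.51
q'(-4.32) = -0.03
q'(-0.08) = 0.14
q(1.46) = -0.00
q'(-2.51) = -0.28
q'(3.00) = 0.00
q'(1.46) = 0.02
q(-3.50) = -0.65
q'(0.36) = 19.50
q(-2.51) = -0.79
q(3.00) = 0.00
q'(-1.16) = -475417.52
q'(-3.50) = -0.07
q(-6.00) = -0.59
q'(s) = -0.94*(-9.54*exp(3*s) + 2.94*exp(2*s) + 4.95*exp(s))/(3.18*exp(3*s) - 1.47*exp(2*s) - 4.95*exp(s) + 1.6)^2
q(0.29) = 18.64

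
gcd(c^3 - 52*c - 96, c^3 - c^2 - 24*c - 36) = c + 2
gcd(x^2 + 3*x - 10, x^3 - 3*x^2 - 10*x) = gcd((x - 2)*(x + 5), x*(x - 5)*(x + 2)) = 1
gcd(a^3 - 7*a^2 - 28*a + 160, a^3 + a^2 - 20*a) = a^2 + a - 20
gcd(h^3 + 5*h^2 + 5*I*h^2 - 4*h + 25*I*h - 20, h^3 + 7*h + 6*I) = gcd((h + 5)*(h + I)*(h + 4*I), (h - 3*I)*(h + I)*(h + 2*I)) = h + I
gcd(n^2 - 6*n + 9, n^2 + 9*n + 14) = 1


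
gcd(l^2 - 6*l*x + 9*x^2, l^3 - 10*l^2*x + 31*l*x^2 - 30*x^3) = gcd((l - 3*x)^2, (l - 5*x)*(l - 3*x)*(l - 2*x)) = -l + 3*x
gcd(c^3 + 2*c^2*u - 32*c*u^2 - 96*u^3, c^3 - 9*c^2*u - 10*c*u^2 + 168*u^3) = -c^2 + 2*c*u + 24*u^2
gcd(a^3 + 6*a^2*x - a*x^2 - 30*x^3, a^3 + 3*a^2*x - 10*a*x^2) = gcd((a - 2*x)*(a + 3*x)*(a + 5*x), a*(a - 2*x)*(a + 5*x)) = -a^2 - 3*a*x + 10*x^2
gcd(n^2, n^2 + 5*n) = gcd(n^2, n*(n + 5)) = n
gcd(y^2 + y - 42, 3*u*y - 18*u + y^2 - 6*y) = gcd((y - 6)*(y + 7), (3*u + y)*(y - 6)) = y - 6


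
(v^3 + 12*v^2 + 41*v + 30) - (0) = v^3 + 12*v^2 + 41*v + 30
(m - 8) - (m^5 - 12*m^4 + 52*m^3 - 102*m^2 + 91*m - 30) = -m^5 + 12*m^4 - 52*m^3 + 102*m^2 - 90*m + 22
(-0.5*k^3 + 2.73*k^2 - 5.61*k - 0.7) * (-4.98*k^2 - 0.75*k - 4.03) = 2.49*k^5 - 13.2204*k^4 + 27.9053*k^3 - 3.3084*k^2 + 23.1333*k + 2.821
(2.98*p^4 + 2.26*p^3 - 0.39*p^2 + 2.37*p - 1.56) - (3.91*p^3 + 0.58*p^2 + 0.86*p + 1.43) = 2.98*p^4 - 1.65*p^3 - 0.97*p^2 + 1.51*p - 2.99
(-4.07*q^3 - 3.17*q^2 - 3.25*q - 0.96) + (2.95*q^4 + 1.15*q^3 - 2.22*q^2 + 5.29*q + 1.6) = 2.95*q^4 - 2.92*q^3 - 5.39*q^2 + 2.04*q + 0.64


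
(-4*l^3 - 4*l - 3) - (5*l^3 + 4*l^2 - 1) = -9*l^3 - 4*l^2 - 4*l - 2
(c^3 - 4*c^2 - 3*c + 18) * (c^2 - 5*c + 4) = c^5 - 9*c^4 + 21*c^3 + 17*c^2 - 102*c + 72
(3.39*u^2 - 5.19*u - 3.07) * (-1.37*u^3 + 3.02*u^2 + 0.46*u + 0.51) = -4.6443*u^5 + 17.3481*u^4 - 9.9085*u^3 - 9.9299*u^2 - 4.0591*u - 1.5657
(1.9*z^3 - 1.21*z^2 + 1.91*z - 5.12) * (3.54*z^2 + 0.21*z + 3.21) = 6.726*z^5 - 3.8844*z^4 + 12.6063*z^3 - 21.6078*z^2 + 5.0559*z - 16.4352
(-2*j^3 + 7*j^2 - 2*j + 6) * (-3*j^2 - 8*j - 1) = 6*j^5 - 5*j^4 - 48*j^3 - 9*j^2 - 46*j - 6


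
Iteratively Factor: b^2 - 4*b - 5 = (b + 1)*(b - 5)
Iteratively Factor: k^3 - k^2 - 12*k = (k + 3)*(k^2 - 4*k) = k*(k + 3)*(k - 4)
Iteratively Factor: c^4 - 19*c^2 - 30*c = (c)*(c^3 - 19*c - 30) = c*(c + 3)*(c^2 - 3*c - 10) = c*(c + 2)*(c + 3)*(c - 5)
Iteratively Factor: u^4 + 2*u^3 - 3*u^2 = (u + 3)*(u^3 - u^2) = (u - 1)*(u + 3)*(u^2) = u*(u - 1)*(u + 3)*(u)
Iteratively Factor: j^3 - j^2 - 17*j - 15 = (j + 3)*(j^2 - 4*j - 5) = (j - 5)*(j + 3)*(j + 1)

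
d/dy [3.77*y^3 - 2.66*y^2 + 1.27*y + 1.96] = 11.31*y^2 - 5.32*y + 1.27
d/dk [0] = 0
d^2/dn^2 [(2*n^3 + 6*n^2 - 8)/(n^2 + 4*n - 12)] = 64*(n^3 - 3*n^2 + 24*n + 20)/(n^6 + 12*n^5 + 12*n^4 - 224*n^3 - 144*n^2 + 1728*n - 1728)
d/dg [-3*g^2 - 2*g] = -6*g - 2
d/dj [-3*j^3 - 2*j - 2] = -9*j^2 - 2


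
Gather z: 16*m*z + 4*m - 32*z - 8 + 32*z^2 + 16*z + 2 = 4*m + 32*z^2 + z*(16*m - 16) - 6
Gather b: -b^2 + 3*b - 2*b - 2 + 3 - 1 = -b^2 + b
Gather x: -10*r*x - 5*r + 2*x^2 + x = -5*r + 2*x^2 + x*(1 - 10*r)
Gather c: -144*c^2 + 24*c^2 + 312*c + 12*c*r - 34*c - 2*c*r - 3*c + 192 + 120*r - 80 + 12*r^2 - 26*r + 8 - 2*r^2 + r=-120*c^2 + c*(10*r + 275) + 10*r^2 + 95*r + 120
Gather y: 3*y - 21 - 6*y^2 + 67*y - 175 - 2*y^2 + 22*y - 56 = -8*y^2 + 92*y - 252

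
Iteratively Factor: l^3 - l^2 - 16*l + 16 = (l - 1)*(l^2 - 16) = (l - 4)*(l - 1)*(l + 4)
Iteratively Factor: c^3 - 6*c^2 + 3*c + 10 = (c - 5)*(c^2 - c - 2) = (c - 5)*(c - 2)*(c + 1)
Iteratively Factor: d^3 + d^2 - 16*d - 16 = (d + 1)*(d^2 - 16) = (d + 1)*(d + 4)*(d - 4)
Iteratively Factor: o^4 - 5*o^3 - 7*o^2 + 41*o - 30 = (o - 2)*(o^3 - 3*o^2 - 13*o + 15) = (o - 2)*(o - 1)*(o^2 - 2*o - 15) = (o - 5)*(o - 2)*(o - 1)*(o + 3)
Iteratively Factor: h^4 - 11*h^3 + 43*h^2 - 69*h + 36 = (h - 3)*(h^3 - 8*h^2 + 19*h - 12) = (h - 4)*(h - 3)*(h^2 - 4*h + 3) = (h - 4)*(h - 3)*(h - 1)*(h - 3)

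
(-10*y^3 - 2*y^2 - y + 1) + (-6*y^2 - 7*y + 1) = -10*y^3 - 8*y^2 - 8*y + 2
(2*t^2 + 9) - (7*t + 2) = 2*t^2 - 7*t + 7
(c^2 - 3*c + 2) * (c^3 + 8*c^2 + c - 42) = c^5 + 5*c^4 - 21*c^3 - 29*c^2 + 128*c - 84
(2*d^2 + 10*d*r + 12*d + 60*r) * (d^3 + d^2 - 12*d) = 2*d^5 + 10*d^4*r + 14*d^4 + 70*d^3*r - 12*d^3 - 60*d^2*r - 144*d^2 - 720*d*r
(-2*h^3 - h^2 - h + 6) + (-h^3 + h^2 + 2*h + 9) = -3*h^3 + h + 15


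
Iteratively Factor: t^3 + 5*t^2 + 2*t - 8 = (t - 1)*(t^2 + 6*t + 8) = (t - 1)*(t + 2)*(t + 4)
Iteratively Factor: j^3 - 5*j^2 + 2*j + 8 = (j + 1)*(j^2 - 6*j + 8) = (j - 4)*(j + 1)*(j - 2)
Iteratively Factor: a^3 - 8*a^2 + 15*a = (a - 5)*(a^2 - 3*a) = (a - 5)*(a - 3)*(a)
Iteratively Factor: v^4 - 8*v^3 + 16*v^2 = (v)*(v^3 - 8*v^2 + 16*v) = v*(v - 4)*(v^2 - 4*v) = v*(v - 4)^2*(v)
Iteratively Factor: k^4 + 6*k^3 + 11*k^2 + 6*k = (k + 2)*(k^3 + 4*k^2 + 3*k) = (k + 2)*(k + 3)*(k^2 + k) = k*(k + 2)*(k + 3)*(k + 1)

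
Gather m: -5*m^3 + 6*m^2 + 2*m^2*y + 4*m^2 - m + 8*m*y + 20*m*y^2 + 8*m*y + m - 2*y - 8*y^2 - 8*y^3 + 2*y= -5*m^3 + m^2*(2*y + 10) + m*(20*y^2 + 16*y) - 8*y^3 - 8*y^2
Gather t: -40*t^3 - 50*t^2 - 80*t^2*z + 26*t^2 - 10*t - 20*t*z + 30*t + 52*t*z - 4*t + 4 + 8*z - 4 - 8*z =-40*t^3 + t^2*(-80*z - 24) + t*(32*z + 16)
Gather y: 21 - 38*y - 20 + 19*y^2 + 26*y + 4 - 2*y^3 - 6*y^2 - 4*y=-2*y^3 + 13*y^2 - 16*y + 5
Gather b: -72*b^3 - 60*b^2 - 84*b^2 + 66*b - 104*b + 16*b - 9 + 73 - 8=-72*b^3 - 144*b^2 - 22*b + 56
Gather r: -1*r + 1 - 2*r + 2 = 3 - 3*r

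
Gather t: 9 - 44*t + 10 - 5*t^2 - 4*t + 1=-5*t^2 - 48*t + 20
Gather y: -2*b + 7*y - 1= -2*b + 7*y - 1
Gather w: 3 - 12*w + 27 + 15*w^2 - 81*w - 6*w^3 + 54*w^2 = -6*w^3 + 69*w^2 - 93*w + 30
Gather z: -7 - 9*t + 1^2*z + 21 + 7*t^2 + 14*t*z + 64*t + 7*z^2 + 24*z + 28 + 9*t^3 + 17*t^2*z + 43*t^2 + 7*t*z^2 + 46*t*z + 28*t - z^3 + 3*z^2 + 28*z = 9*t^3 + 50*t^2 + 83*t - z^3 + z^2*(7*t + 10) + z*(17*t^2 + 60*t + 53) + 42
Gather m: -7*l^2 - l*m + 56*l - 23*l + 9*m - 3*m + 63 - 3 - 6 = -7*l^2 + 33*l + m*(6 - l) + 54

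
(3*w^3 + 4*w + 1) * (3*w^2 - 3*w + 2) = 9*w^5 - 9*w^4 + 18*w^3 - 9*w^2 + 5*w + 2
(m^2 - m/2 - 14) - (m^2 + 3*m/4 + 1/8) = -5*m/4 - 113/8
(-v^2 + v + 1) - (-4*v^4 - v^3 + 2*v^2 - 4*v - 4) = 4*v^4 + v^3 - 3*v^2 + 5*v + 5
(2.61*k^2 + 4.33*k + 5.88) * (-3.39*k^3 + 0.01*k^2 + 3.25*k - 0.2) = -8.8479*k^5 - 14.6526*k^4 - 11.4074*k^3 + 13.6093*k^2 + 18.244*k - 1.176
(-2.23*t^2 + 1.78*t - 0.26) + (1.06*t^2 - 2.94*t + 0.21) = -1.17*t^2 - 1.16*t - 0.05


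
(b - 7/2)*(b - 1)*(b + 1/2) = b^3 - 4*b^2 + 5*b/4 + 7/4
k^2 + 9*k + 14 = (k + 2)*(k + 7)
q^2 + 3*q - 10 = (q - 2)*(q + 5)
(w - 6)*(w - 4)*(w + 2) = w^3 - 8*w^2 + 4*w + 48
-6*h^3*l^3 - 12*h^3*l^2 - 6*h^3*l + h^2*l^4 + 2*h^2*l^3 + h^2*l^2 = l*(-6*h + l)*(h*l + h)^2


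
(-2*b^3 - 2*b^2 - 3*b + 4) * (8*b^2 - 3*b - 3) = -16*b^5 - 10*b^4 - 12*b^3 + 47*b^2 - 3*b - 12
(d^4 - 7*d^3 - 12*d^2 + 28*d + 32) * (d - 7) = d^5 - 14*d^4 + 37*d^3 + 112*d^2 - 164*d - 224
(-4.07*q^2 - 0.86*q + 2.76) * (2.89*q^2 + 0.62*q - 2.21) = -11.7623*q^4 - 5.0088*q^3 + 16.4379*q^2 + 3.6118*q - 6.0996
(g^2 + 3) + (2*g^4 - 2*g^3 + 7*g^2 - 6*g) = 2*g^4 - 2*g^3 + 8*g^2 - 6*g + 3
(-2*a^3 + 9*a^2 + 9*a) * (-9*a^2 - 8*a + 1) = 18*a^5 - 65*a^4 - 155*a^3 - 63*a^2 + 9*a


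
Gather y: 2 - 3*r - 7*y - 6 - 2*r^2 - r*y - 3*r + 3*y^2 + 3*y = -2*r^2 - 6*r + 3*y^2 + y*(-r - 4) - 4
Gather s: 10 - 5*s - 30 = -5*s - 20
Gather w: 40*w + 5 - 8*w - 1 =32*w + 4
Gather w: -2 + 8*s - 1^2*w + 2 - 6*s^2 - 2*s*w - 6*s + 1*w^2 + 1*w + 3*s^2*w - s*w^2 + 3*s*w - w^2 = -6*s^2 - s*w^2 + 2*s + w*(3*s^2 + s)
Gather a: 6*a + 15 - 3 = 6*a + 12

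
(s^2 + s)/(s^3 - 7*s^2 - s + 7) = s/(s^2 - 8*s + 7)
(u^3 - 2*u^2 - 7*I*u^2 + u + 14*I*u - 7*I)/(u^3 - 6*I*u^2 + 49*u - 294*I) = (u^2 - 2*u + 1)/(u^2 + I*u + 42)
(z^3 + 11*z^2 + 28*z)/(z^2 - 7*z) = (z^2 + 11*z + 28)/(z - 7)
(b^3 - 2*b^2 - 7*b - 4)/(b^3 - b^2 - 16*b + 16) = (b^2 + 2*b + 1)/(b^2 + 3*b - 4)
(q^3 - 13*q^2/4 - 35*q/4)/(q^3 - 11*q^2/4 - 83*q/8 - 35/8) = 2*q/(2*q + 1)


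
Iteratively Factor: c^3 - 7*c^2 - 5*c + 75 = (c + 3)*(c^2 - 10*c + 25) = (c - 5)*(c + 3)*(c - 5)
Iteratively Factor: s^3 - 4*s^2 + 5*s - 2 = (s - 1)*(s^2 - 3*s + 2) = (s - 2)*(s - 1)*(s - 1)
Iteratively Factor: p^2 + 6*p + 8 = (p + 2)*(p + 4)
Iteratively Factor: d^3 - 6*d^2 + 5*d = (d - 1)*(d^2 - 5*d) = d*(d - 1)*(d - 5)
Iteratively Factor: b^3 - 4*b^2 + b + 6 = (b - 2)*(b^2 - 2*b - 3) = (b - 2)*(b + 1)*(b - 3)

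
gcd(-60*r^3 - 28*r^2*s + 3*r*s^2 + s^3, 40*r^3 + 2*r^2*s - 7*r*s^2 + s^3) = 10*r^2 + 3*r*s - s^2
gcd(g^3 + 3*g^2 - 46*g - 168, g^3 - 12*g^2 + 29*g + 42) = g - 7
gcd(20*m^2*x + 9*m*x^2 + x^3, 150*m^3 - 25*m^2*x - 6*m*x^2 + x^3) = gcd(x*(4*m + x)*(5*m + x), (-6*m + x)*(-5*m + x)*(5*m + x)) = 5*m + x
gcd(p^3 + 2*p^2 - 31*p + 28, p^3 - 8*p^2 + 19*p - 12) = p^2 - 5*p + 4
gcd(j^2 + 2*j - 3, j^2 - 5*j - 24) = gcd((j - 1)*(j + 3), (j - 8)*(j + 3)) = j + 3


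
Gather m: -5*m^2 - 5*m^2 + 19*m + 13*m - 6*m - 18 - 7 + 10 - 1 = -10*m^2 + 26*m - 16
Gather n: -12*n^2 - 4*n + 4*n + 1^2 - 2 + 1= -12*n^2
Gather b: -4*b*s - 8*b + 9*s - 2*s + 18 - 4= b*(-4*s - 8) + 7*s + 14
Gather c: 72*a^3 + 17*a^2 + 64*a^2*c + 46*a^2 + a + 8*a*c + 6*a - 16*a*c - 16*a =72*a^3 + 63*a^2 - 9*a + c*(64*a^2 - 8*a)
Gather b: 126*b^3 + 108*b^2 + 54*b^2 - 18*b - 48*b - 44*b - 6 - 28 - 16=126*b^3 + 162*b^2 - 110*b - 50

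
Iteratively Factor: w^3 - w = (w - 1)*(w^2 + w) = w*(w - 1)*(w + 1)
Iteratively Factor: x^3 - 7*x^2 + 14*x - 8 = (x - 2)*(x^2 - 5*x + 4) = (x - 2)*(x - 1)*(x - 4)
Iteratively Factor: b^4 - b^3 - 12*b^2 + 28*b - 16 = (b + 4)*(b^3 - 5*b^2 + 8*b - 4) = (b - 1)*(b + 4)*(b^2 - 4*b + 4) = (b - 2)*(b - 1)*(b + 4)*(b - 2)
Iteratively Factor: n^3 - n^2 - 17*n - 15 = (n + 3)*(n^2 - 4*n - 5) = (n - 5)*(n + 3)*(n + 1)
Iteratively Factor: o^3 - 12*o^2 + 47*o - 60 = (o - 4)*(o^2 - 8*o + 15) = (o - 5)*(o - 4)*(o - 3)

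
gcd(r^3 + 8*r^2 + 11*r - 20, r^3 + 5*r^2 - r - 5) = r^2 + 4*r - 5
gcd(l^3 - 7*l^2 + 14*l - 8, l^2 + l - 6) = l - 2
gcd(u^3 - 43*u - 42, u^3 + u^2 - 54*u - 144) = u + 6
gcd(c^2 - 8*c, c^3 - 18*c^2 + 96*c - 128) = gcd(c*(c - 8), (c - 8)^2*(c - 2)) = c - 8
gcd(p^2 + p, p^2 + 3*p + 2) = p + 1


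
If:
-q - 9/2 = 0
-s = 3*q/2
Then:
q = -9/2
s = 27/4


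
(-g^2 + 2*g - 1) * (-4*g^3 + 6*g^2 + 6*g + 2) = 4*g^5 - 14*g^4 + 10*g^3 + 4*g^2 - 2*g - 2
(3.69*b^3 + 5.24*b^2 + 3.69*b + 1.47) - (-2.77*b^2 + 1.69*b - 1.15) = 3.69*b^3 + 8.01*b^2 + 2.0*b + 2.62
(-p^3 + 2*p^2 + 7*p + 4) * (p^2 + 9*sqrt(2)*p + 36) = -p^5 - 9*sqrt(2)*p^4 + 2*p^4 - 29*p^3 + 18*sqrt(2)*p^3 + 76*p^2 + 63*sqrt(2)*p^2 + 36*sqrt(2)*p + 252*p + 144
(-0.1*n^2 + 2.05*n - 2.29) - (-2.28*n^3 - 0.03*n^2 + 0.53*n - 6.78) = 2.28*n^3 - 0.07*n^2 + 1.52*n + 4.49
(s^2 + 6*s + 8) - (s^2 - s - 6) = 7*s + 14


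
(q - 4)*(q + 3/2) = q^2 - 5*q/2 - 6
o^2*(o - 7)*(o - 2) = o^4 - 9*o^3 + 14*o^2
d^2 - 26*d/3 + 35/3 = (d - 7)*(d - 5/3)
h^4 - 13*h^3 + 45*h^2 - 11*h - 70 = (h - 7)*(h - 5)*(h - 2)*(h + 1)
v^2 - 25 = (v - 5)*(v + 5)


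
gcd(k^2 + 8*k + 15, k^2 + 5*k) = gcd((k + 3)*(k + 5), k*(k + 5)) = k + 5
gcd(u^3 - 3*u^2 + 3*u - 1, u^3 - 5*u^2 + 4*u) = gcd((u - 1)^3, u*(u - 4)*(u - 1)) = u - 1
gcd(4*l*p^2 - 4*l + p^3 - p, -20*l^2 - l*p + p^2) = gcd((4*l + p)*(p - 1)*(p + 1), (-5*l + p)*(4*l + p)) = 4*l + p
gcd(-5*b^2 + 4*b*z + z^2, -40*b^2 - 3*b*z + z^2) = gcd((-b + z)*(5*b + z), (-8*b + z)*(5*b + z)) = 5*b + z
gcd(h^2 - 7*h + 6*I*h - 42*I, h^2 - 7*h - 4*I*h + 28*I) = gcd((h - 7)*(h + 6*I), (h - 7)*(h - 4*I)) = h - 7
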